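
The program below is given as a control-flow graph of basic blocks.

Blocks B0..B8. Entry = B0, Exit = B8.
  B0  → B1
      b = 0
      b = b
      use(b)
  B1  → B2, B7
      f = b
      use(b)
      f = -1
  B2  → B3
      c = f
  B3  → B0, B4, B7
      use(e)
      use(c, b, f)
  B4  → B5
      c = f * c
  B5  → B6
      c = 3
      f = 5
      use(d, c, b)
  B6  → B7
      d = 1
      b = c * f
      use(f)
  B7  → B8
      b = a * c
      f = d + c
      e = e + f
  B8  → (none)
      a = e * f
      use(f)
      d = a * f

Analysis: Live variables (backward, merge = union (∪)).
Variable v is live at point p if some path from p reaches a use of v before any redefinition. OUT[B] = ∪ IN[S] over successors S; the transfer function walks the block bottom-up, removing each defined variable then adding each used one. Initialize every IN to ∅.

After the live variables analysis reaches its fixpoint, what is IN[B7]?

Per-block solution:
  B0: | IN={a, c, d, e} | OUT={a, b, c, d, e}
  B1: | IN={a, b, c, d, e} | OUT={a, b, c, d, e, f}
  B2: | IN={a, b, d, e, f} | OUT={a, b, c, d, e, f}
  B3: | IN={a, b, c, d, e, f} | OUT={a, b, c, d, e, f}
  B4: | IN={a, b, c, d, e, f} | OUT={a, b, d, e}
  B5: | IN={a, b, d, e} | OUT={a, c, e, f}
  B6: | IN={a, c, e, f} | OUT={a, c, d, e}
  B7: | IN={a, c, d, e} | OUT={e, f}
  B8: | IN={e, f} | OUT={}

Merge at B7: OUT[B7] = IN[B8] = {e, f}
Applying B7's transfer function to that OUT value gives IN[B7] (row B7 above).

Answer: {a, c, d, e}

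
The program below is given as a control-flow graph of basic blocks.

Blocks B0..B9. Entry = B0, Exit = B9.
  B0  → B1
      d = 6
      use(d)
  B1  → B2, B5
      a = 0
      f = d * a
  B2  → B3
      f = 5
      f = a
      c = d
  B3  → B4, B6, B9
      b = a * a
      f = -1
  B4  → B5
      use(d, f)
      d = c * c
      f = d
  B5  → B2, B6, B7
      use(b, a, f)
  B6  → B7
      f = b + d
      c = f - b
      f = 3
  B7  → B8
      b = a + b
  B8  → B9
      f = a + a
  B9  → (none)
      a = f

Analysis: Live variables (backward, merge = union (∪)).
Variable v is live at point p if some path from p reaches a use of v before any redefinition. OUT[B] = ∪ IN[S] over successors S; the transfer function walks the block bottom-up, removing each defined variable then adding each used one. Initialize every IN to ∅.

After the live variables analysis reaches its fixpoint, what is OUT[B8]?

Converged values:
  B0: | IN={b} | OUT={b, d}
  B1: | IN={b, d} | OUT={a, b, d, f}
  B2: | IN={a, d} | OUT={a, c, d}
  B3: | IN={a, c, d} | OUT={a, b, c, d, f}
  B4: | IN={a, b, c, d, f} | OUT={a, b, d, f}
  B5: | IN={a, b, d, f} | OUT={a, b, d}
  B6: | IN={a, b, d} | OUT={a, b}
  B7: | IN={a, b} | OUT={a}
  B8: | IN={a} | OUT={f}
  B9: | IN={f} | OUT={}

Merge at B8: OUT[B8] = IN[B9] = {f}

Answer: {f}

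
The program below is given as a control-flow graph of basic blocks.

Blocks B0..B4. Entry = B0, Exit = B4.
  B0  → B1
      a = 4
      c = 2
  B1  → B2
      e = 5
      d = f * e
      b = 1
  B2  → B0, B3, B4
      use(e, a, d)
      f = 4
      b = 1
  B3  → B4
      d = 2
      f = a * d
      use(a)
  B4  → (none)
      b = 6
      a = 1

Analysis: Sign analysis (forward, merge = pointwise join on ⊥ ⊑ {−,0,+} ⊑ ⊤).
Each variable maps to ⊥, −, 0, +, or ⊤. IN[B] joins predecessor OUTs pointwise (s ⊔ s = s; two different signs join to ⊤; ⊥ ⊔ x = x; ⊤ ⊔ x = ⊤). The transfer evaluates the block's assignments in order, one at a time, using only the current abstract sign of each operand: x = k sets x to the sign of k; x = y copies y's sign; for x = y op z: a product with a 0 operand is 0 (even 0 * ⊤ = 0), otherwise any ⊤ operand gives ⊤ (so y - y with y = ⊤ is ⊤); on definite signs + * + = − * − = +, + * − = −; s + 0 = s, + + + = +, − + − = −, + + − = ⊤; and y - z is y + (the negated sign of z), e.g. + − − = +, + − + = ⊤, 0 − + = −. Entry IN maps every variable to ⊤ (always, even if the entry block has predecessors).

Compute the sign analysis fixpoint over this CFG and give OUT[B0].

Converged values:
  B0: | IN=(all ⊤) | OUT={a:+, c:+; rest ⊤}
  B1: | IN={a:+, c:+; rest ⊤} | OUT={a:+, b:+, c:+, e:+; rest ⊤}
  B2: | IN={a:+, b:+, c:+, e:+; rest ⊤} | OUT={a:+, b:+, c:+, e:+, f:+; rest ⊤}
  B3: | IN={a:+, b:+, c:+, e:+, f:+; rest ⊤} | OUT={a:+, b:+, c:+, d:+, e:+, f:+; rest ⊤}
  B4: | IN={a:+, b:+, c:+, e:+, f:+; rest ⊤} | OUT={a:+, b:+, c:+, e:+, f:+; rest ⊤}

Merge at B0 (entry node, so the boundary value (all ⊤) is joined with the incoming edge(s)): IN[B0] = (all ⊤) ⊔ OUT[B2] = {a: ⊤, b: ⊤, c: ⊤, d: ⊤, e: ⊤, f: ⊤}
Applying B0's transfer function to that IN value gives OUT[B0] (row B0 above).

Answer: {a: +, b: ⊤, c: +, d: ⊤, e: ⊤, f: ⊤}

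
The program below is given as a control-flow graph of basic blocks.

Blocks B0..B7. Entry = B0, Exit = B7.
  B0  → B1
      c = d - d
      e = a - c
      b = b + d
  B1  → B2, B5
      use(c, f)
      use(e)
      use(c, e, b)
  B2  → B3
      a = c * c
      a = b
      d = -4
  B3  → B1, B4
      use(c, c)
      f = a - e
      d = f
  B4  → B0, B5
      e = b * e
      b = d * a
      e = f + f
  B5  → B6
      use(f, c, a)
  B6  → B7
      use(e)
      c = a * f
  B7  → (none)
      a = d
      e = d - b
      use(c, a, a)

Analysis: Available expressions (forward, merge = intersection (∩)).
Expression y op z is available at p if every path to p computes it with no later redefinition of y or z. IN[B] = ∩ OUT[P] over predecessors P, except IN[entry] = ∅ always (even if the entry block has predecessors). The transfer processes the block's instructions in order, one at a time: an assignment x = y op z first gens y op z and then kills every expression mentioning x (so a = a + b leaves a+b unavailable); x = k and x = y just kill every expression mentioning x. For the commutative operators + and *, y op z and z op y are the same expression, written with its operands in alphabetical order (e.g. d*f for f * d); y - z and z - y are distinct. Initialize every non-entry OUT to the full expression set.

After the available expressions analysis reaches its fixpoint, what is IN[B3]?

Fixpoint table:
  B0: | IN={} | OUT={a-c, d-d}
  B1: | IN={} | OUT={}
  B2: | IN={} | OUT={c*c}
  B3: | IN={c*c} | OUT={a-e, c*c}
  B4: | IN={a-e, c*c} | OUT={a*d, c*c, f+f}
  B5: | IN={} | OUT={}
  B6: | IN={} | OUT={a*f}
  B7: | IN={a*f} | OUT={d-b}

Merge at B3: IN[B3] = OUT[B2] = {c*c}

Answer: {c*c}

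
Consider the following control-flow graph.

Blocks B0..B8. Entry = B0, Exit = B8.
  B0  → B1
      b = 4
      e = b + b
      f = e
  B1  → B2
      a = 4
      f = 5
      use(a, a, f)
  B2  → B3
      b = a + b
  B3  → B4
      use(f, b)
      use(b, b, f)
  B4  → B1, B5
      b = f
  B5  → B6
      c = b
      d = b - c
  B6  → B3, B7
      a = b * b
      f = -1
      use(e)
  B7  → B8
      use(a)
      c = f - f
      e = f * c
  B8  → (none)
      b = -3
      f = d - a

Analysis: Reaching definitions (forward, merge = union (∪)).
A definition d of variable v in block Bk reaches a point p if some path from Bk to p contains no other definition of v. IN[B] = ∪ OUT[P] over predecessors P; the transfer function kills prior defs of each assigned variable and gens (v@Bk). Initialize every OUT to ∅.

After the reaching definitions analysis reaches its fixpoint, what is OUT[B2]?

Converged values:
  B0: | IN={} | OUT={b@B0, e@B0, f@B0}
  B1: | IN={a@B1, a@B6, b@B0, b@B4, c@B5, d@B5, e@B0, f@B0, f@B1, f@B6} | OUT={a@B1, b@B0, b@B4, c@B5, d@B5, e@B0, f@B1}
  B2: | IN={a@B1, b@B0, b@B4, c@B5, d@B5, e@B0, f@B1} | OUT={a@B1, b@B2, c@B5, d@B5, e@B0, f@B1}
  B3: | IN={a@B1, a@B6, b@B2, b@B4, c@B5, d@B5, e@B0, f@B1, f@B6} | OUT={a@B1, a@B6, b@B2, b@B4, c@B5, d@B5, e@B0, f@B1, f@B6}
  B4: | IN={a@B1, a@B6, b@B2, b@B4, c@B5, d@B5, e@B0, f@B1, f@B6} | OUT={a@B1, a@B6, b@B4, c@B5, d@B5, e@B0, f@B1, f@B6}
  B5: | IN={a@B1, a@B6, b@B4, c@B5, d@B5, e@B0, f@B1, f@B6} | OUT={a@B1, a@B6, b@B4, c@B5, d@B5, e@B0, f@B1, f@B6}
  B6: | IN={a@B1, a@B6, b@B4, c@B5, d@B5, e@B0, f@B1, f@B6} | OUT={a@B6, b@B4, c@B5, d@B5, e@B0, f@B6}
  B7: | IN={a@B6, b@B4, c@B5, d@B5, e@B0, f@B6} | OUT={a@B6, b@B4, c@B7, d@B5, e@B7, f@B6}
  B8: | IN={a@B6, b@B4, c@B7, d@B5, e@B7, f@B6} | OUT={a@B6, b@B8, c@B7, d@B5, e@B7, f@B8}

Merge at B2: IN[B2] = OUT[B1] = {a@B1, b@B0, b@B4, c@B5, d@B5, e@B0, f@B1}
Applying B2's transfer function to that IN value gives OUT[B2] (row B2 above).

Answer: {a@B1, b@B2, c@B5, d@B5, e@B0, f@B1}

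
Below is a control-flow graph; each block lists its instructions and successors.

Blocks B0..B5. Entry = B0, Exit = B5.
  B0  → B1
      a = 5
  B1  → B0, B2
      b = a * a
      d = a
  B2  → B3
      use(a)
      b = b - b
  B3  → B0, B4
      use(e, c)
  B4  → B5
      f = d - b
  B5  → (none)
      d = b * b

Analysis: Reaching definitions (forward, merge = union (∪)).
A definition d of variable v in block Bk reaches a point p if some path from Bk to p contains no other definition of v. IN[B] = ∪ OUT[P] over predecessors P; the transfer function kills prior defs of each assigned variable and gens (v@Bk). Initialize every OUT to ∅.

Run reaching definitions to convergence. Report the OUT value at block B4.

Answer: {a@B0, b@B2, d@B1, f@B4}

Derivation:
Converged values:
  B0: | IN={a@B0, b@B1, b@B2, d@B1} | OUT={a@B0, b@B1, b@B2, d@B1}
  B1: | IN={a@B0, b@B1, b@B2, d@B1} | OUT={a@B0, b@B1, d@B1}
  B2: | IN={a@B0, b@B1, d@B1} | OUT={a@B0, b@B2, d@B1}
  B3: | IN={a@B0, b@B2, d@B1} | OUT={a@B0, b@B2, d@B1}
  B4: | IN={a@B0, b@B2, d@B1} | OUT={a@B0, b@B2, d@B1, f@B4}
  B5: | IN={a@B0, b@B2, d@B1, f@B4} | OUT={a@B0, b@B2, d@B5, f@B4}

Merge at B4: IN[B4] = OUT[B3] = {a@B0, b@B2, d@B1}
Applying B4's transfer function to that IN value gives OUT[B4] (row B4 above).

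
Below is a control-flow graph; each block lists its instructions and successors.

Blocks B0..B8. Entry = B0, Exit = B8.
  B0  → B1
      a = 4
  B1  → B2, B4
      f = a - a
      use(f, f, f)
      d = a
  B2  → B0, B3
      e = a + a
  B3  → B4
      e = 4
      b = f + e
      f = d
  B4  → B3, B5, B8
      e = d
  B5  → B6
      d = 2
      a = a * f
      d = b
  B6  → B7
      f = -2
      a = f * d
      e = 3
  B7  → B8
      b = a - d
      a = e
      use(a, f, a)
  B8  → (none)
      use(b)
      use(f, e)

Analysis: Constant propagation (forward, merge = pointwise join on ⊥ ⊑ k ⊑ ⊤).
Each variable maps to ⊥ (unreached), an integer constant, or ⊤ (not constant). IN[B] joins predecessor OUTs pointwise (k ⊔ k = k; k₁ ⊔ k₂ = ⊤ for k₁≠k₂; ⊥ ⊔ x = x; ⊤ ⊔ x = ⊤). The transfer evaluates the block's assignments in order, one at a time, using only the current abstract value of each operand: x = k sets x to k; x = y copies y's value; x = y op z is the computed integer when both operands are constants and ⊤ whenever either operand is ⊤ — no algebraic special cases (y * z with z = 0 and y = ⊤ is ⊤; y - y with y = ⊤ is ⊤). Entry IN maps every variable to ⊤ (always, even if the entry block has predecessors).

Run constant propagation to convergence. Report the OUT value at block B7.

Per-block solution:
  B0: | IN=(all ⊤) | OUT={a:4; rest ⊤}
  B1: | IN={a:4; rest ⊤} | OUT={a:4, d:4, f:0; rest ⊤}
  B2: | IN={a:4, d:4, f:0; rest ⊤} | OUT={a:4, d:4, e:8, f:0; rest ⊤}
  B3: | IN={a:4, d:4; rest ⊤} | OUT={a:4, d:4, e:4, f:4; rest ⊤}
  B4: | IN={a:4, d:4; rest ⊤} | OUT={a:4, d:4, e:4; rest ⊤}
  B5: | IN={a:4, d:4, e:4; rest ⊤} | OUT={e:4; rest ⊤}
  B6: | IN={e:4; rest ⊤} | OUT={e:3, f:-2; rest ⊤}
  B7: | IN={e:3, f:-2; rest ⊤} | OUT={a:3, e:3, f:-2; rest ⊤}
  B8: | IN=(all ⊤) | OUT=(all ⊤)

Merge at B7: IN[B7] = OUT[B6] = {a: ⊤, b: ⊤, c: ⊤, d: ⊤, e: 3, f: -2}
Applying B7's transfer function to that IN value gives OUT[B7] (row B7 above).

Answer: {a: 3, b: ⊤, c: ⊤, d: ⊤, e: 3, f: -2}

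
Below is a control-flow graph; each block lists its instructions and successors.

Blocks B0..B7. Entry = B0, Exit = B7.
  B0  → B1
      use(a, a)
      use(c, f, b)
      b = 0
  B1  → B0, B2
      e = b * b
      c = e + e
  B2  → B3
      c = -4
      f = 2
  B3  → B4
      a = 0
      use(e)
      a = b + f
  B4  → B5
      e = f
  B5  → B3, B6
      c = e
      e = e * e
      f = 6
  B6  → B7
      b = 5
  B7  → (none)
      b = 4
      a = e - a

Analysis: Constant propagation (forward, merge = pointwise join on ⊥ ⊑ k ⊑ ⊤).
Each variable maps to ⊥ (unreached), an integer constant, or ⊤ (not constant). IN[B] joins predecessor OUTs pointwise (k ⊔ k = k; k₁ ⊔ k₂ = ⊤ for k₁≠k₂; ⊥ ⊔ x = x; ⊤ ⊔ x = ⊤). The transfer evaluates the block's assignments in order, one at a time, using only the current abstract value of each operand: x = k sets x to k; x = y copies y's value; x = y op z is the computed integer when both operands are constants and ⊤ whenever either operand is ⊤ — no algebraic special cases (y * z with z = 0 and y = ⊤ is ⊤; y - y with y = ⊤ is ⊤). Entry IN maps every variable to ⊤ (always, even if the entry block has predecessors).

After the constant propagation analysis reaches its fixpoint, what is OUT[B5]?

Per-block solution:
  B0:  IN=(all ⊤)  OUT={b:0; rest ⊤}
  B1:  IN={b:0; rest ⊤}  OUT={b:0, c:0, e:0; rest ⊤}
  B2:  IN={b:0, c:0, e:0; rest ⊤}  OUT={b:0, c:-4, e:0, f:2; rest ⊤}
  B3:  IN={b:0; rest ⊤}  OUT={b:0; rest ⊤}
  B4:  IN={b:0; rest ⊤}  OUT={b:0; rest ⊤}
  B5:  IN={b:0; rest ⊤}  OUT={b:0, f:6; rest ⊤}
  B6:  IN={b:0, f:6; rest ⊤}  OUT={b:5, f:6; rest ⊤}
  B7:  IN={b:5, f:6; rest ⊤}  OUT={b:4, f:6; rest ⊤}

Merge at B5: IN[B5] = OUT[B4] = {a: ⊤, b: 0, c: ⊤, d: ⊤, e: ⊤, f: ⊤}
Applying B5's transfer function to that IN value gives OUT[B5] (row B5 above).

Answer: {a: ⊤, b: 0, c: ⊤, d: ⊤, e: ⊤, f: 6}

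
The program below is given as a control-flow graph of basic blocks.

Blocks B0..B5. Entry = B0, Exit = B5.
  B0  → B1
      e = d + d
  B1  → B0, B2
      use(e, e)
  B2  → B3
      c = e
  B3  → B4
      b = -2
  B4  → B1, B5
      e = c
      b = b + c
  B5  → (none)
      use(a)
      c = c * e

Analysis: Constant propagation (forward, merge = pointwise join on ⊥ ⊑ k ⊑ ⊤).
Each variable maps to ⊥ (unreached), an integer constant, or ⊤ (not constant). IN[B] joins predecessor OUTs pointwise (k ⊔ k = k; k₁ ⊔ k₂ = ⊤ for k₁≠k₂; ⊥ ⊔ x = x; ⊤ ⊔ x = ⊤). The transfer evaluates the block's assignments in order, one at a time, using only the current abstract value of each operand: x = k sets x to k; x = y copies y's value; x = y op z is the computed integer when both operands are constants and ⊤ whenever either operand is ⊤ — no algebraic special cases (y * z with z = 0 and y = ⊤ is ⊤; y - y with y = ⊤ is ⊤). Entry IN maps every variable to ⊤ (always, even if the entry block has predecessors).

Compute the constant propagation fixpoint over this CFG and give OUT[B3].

Answer: {a: ⊤, b: -2, c: ⊤, d: ⊤, e: ⊤, f: ⊤}

Working:
Converged values:
  B0:  IN=(all ⊤)  OUT=(all ⊤)
  B1:  IN=(all ⊤)  OUT=(all ⊤)
  B2:  IN=(all ⊤)  OUT=(all ⊤)
  B3:  IN=(all ⊤)  OUT={b:-2; rest ⊤}
  B4:  IN={b:-2; rest ⊤}  OUT=(all ⊤)
  B5:  IN=(all ⊤)  OUT=(all ⊤)

Merge at B3: IN[B3] = OUT[B2] = {a: ⊤, b: ⊤, c: ⊤, d: ⊤, e: ⊤, f: ⊤}
Applying B3's transfer function to that IN value gives OUT[B3] (row B3 above).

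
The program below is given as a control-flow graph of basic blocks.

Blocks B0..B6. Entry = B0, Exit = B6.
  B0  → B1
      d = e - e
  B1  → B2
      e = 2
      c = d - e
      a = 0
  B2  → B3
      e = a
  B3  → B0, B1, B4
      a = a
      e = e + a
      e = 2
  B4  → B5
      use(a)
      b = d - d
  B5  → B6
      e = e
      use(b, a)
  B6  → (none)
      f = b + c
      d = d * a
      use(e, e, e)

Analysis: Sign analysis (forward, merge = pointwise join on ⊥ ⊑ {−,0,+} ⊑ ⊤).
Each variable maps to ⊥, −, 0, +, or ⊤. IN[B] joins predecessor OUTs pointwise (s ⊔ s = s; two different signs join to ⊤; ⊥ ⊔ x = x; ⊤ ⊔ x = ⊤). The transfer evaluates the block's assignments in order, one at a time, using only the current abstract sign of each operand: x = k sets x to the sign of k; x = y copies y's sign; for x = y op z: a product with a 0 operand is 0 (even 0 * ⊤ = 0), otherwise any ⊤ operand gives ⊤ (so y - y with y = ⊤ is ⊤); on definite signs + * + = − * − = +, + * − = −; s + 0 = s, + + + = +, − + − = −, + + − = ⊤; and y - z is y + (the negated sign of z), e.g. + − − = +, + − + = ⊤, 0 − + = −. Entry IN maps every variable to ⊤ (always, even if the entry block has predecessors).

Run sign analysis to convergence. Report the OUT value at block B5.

Answer: {a: 0, b: ⊤, c: ⊤, d: ⊤, e: +, f: ⊤}

Working:
Fixpoint table:
  B0: | IN=(all ⊤) | OUT=(all ⊤)
  B1: | IN=(all ⊤) | OUT={a:0, e:+; rest ⊤}
  B2: | IN={a:0, e:+; rest ⊤} | OUT={a:0, e:0; rest ⊤}
  B3: | IN={a:0, e:0; rest ⊤} | OUT={a:0, e:+; rest ⊤}
  B4: | IN={a:0, e:+; rest ⊤} | OUT={a:0, e:+; rest ⊤}
  B5: | IN={a:0, e:+; rest ⊤} | OUT={a:0, e:+; rest ⊤}
  B6: | IN={a:0, e:+; rest ⊤} | OUT={a:0, d:0, e:+; rest ⊤}

Merge at B5: IN[B5] = OUT[B4] = {a: 0, b: ⊤, c: ⊤, d: ⊤, e: +, f: ⊤}
Applying B5's transfer function to that IN value gives OUT[B5] (row B5 above).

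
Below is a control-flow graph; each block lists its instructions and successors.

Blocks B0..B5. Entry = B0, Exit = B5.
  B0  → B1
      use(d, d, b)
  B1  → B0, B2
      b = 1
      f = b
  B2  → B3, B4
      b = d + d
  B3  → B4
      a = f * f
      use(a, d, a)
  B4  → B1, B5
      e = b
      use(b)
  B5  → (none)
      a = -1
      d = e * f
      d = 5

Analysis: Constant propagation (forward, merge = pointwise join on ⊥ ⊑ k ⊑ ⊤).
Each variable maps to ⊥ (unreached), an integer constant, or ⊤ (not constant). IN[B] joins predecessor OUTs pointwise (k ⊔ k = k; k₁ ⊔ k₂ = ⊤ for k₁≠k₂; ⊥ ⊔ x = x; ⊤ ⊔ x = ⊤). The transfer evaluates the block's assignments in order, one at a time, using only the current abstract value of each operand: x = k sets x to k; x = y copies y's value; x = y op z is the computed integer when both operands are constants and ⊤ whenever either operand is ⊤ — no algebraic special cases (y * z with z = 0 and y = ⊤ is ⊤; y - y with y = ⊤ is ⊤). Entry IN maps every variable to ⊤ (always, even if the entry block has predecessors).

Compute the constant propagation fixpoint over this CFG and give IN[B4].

Answer: {a: ⊤, b: ⊤, c: ⊤, d: ⊤, e: ⊤, f: 1}

Trace:
Per-block solution:
  B0:   IN=(all ⊤)   OUT=(all ⊤)
  B1:   IN=(all ⊤)   OUT={b:1, f:1; rest ⊤}
  B2:   IN={b:1, f:1; rest ⊤}   OUT={f:1; rest ⊤}
  B3:   IN={f:1; rest ⊤}   OUT={a:1, f:1; rest ⊤}
  B4:   IN={f:1; rest ⊤}   OUT={f:1; rest ⊤}
  B5:   IN={f:1; rest ⊤}   OUT={a:-1, d:5, f:1; rest ⊤}

Merge at B4: IN[B4] = OUT[B2] ⊔ OUT[B3] = {a: ⊤, b: ⊤, c: ⊤, d: ⊤, e: ⊤, f: 1}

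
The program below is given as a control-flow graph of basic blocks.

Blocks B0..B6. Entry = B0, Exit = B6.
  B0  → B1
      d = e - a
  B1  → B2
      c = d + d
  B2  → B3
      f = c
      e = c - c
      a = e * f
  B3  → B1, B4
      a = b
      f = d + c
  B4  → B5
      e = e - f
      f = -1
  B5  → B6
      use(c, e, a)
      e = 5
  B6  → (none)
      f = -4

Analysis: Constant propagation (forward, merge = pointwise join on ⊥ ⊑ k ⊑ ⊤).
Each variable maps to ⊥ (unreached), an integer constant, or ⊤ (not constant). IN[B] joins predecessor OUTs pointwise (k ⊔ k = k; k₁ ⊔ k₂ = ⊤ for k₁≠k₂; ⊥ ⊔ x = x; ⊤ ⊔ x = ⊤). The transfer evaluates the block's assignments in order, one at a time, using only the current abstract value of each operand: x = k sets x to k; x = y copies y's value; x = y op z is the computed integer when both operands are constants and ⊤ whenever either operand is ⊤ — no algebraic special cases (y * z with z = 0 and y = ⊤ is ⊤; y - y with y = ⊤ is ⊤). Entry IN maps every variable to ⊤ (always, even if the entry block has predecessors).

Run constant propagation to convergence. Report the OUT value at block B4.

Answer: {a: ⊤, b: ⊤, c: ⊤, d: ⊤, e: ⊤, f: -1}

Working:
Converged values:
  B0:   IN=(all ⊤)   OUT=(all ⊤)
  B1:   IN=(all ⊤)   OUT=(all ⊤)
  B2:   IN=(all ⊤)   OUT=(all ⊤)
  B3:   IN=(all ⊤)   OUT=(all ⊤)
  B4:   IN=(all ⊤)   OUT={f:-1; rest ⊤}
  B5:   IN={f:-1; rest ⊤}   OUT={e:5, f:-1; rest ⊤}
  B6:   IN={e:5, f:-1; rest ⊤}   OUT={e:5, f:-4; rest ⊤}

Merge at B4: IN[B4] = OUT[B3] = {a: ⊤, b: ⊤, c: ⊤, d: ⊤, e: ⊤, f: ⊤}
Applying B4's transfer function to that IN value gives OUT[B4] (row B4 above).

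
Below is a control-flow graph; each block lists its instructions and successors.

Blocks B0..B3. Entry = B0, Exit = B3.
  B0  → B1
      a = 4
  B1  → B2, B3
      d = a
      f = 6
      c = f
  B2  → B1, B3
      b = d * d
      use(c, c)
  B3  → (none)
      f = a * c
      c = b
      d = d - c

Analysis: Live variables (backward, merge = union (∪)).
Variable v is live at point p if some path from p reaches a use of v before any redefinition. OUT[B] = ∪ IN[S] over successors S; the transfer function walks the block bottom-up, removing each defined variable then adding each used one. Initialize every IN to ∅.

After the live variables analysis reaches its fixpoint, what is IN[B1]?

Per-block solution:
  B0:   IN={b}   OUT={a, b}
  B1:   IN={a, b}   OUT={a, b, c, d}
  B2:   IN={a, c, d}   OUT={a, b, c, d}
  B3:   IN={a, b, c, d}   OUT={}

Merge at B1: OUT[B1] = IN[B2] ⊔ IN[B3] = {a, b, c, d}
Applying B1's transfer function to that OUT value gives IN[B1] (row B1 above).

Answer: {a, b}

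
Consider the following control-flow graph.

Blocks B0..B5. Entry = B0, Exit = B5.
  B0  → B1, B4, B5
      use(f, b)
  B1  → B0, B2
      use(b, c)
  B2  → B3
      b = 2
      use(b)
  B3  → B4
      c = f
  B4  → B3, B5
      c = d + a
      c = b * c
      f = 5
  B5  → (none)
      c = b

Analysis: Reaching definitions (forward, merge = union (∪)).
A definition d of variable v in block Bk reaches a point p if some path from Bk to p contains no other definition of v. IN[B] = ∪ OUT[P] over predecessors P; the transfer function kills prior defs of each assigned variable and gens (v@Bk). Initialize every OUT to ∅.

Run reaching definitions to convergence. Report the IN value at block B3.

Answer: {b@B2, c@B4, f@B4}

Derivation:
Fixpoint table:
  B0:  IN={}  OUT={}
  B1:  IN={}  OUT={}
  B2:  IN={}  OUT={b@B2}
  B3:  IN={b@B2, c@B4, f@B4}  OUT={b@B2, c@B3, f@B4}
  B4:  IN={b@B2, c@B3, f@B4}  OUT={b@B2, c@B4, f@B4}
  B5:  IN={b@B2, c@B4, f@B4}  OUT={b@B2, c@B5, f@B4}

Merge at B3: IN[B3] = OUT[B2] ⊔ OUT[B4] = {b@B2, c@B4, f@B4}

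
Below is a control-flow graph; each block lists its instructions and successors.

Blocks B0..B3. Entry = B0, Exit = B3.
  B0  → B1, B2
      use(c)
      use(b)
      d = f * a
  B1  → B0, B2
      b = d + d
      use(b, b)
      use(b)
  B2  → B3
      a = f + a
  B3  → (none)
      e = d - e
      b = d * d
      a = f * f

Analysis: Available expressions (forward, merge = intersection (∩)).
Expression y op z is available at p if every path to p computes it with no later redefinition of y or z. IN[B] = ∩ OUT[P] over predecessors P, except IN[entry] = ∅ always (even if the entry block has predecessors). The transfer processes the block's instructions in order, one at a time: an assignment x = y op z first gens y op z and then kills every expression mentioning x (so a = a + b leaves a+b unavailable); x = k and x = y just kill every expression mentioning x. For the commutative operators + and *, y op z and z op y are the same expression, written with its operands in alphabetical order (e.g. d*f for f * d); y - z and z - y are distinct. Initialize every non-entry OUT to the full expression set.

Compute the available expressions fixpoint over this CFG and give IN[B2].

Converged values:
  B0:   IN={}   OUT={a*f}
  B1:   IN={a*f}   OUT={a*f, d+d}
  B2:   IN={a*f}   OUT={}
  B3:   IN={}   OUT={d*d, f*f}

Merge at B2: IN[B2] = OUT[B0] ∩ OUT[B1] = {a*f}

Answer: {a*f}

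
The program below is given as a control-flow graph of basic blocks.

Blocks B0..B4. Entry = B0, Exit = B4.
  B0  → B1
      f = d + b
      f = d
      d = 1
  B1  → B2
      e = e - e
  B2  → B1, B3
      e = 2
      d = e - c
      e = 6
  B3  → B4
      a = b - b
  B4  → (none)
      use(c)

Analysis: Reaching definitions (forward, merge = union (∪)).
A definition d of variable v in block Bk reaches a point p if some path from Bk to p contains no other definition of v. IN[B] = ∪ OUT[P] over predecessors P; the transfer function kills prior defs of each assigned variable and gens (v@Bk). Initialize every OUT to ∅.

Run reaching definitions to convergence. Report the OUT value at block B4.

Per-block solution:
  B0:  IN={}  OUT={d@B0, f@B0}
  B1:  IN={d@B0, d@B2, e@B2, f@B0}  OUT={d@B0, d@B2, e@B1, f@B0}
  B2:  IN={d@B0, d@B2, e@B1, f@B0}  OUT={d@B2, e@B2, f@B0}
  B3:  IN={d@B2, e@B2, f@B0}  OUT={a@B3, d@B2, e@B2, f@B0}
  B4:  IN={a@B3, d@B2, e@B2, f@B0}  OUT={a@B3, d@B2, e@B2, f@B0}

Merge at B4: IN[B4] = OUT[B3] = {a@B3, d@B2, e@B2, f@B0}
Applying B4's transfer function to that IN value gives OUT[B4] (row B4 above).

Answer: {a@B3, d@B2, e@B2, f@B0}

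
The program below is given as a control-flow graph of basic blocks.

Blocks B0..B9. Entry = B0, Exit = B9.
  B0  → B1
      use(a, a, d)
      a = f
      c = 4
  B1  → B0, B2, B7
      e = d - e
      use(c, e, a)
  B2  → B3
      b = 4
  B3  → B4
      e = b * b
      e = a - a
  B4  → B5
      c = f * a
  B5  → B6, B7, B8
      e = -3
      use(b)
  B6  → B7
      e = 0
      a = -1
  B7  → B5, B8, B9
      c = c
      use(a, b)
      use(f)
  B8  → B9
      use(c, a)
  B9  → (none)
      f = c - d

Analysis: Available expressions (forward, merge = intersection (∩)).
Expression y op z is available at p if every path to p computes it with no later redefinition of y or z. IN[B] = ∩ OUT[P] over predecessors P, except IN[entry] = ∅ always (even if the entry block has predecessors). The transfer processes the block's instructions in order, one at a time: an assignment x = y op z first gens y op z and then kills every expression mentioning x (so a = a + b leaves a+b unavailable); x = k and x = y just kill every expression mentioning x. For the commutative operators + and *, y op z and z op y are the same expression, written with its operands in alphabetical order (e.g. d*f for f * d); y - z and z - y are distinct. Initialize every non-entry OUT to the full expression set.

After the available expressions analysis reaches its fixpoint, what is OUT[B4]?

Answer: {a*f, a-a, b*b}

Working:
Converged values:
  B0:  IN={}  OUT={}
  B1:  IN={}  OUT={}
  B2:  IN={}  OUT={}
  B3:  IN={}  OUT={a-a, b*b}
  B4:  IN={a-a, b*b}  OUT={a*f, a-a, b*b}
  B5:  IN={}  OUT={}
  B6:  IN={}  OUT={}
  B7:  IN={}  OUT={}
  B8:  IN={}  OUT={}
  B9:  IN={}  OUT={c-d}

Merge at B4: IN[B4] = OUT[B3] = {a-a, b*b}
Applying B4's transfer function to that IN value gives OUT[B4] (row B4 above).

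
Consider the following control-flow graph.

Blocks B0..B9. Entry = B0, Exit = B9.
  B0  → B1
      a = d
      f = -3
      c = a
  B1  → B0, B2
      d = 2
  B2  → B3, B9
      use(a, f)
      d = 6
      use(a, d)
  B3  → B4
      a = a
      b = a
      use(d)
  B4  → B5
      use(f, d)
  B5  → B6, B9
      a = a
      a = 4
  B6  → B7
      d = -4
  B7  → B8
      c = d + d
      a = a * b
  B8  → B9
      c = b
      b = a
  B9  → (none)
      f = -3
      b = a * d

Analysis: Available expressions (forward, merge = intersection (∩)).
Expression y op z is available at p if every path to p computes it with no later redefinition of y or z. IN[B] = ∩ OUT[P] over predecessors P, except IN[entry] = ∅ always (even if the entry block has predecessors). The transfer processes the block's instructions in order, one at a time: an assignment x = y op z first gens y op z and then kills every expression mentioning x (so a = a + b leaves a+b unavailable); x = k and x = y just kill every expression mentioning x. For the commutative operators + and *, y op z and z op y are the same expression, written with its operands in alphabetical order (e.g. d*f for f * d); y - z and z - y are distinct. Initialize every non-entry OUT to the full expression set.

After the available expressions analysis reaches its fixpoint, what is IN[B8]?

Answer: {d+d}

Working:
Fixpoint table:
  B0:  IN={}  OUT={}
  B1:  IN={}  OUT={}
  B2:  IN={}  OUT={}
  B3:  IN={}  OUT={}
  B4:  IN={}  OUT={}
  B5:  IN={}  OUT={}
  B6:  IN={}  OUT={}
  B7:  IN={}  OUT={d+d}
  B8:  IN={d+d}  OUT={d+d}
  B9:  IN={}  OUT={a*d}

Merge at B8: IN[B8] = OUT[B7] = {d+d}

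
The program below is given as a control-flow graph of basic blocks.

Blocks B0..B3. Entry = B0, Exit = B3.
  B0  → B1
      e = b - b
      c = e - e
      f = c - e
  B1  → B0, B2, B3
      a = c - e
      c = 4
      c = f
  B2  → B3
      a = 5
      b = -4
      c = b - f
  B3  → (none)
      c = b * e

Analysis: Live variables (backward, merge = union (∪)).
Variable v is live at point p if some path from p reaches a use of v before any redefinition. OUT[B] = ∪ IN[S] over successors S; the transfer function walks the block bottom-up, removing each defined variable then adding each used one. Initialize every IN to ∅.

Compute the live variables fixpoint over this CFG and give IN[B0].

Answer: {b}

Trace:
Converged values:
  B0: | IN={b} | OUT={b, c, e, f}
  B1: | IN={b, c, e, f} | OUT={b, e, f}
  B2: | IN={e, f} | OUT={b, e}
  B3: | IN={b, e} | OUT={}

Merge at B0: OUT[B0] = IN[B1] = {b, c, e, f}
Applying B0's transfer function to that OUT value gives IN[B0] (row B0 above).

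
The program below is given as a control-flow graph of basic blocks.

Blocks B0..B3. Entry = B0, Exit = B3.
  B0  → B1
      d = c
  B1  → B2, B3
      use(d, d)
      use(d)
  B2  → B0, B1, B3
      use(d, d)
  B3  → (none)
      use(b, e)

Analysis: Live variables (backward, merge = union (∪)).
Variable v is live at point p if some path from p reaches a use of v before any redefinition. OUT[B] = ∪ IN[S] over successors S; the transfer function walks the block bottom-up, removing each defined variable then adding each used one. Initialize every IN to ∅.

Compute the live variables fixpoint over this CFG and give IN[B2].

Answer: {b, c, d, e}

Derivation:
Fixpoint table:
  B0:  IN={b, c, e}  OUT={b, c, d, e}
  B1:  IN={b, c, d, e}  OUT={b, c, d, e}
  B2:  IN={b, c, d, e}  OUT={b, c, d, e}
  B3:  IN={b, e}  OUT={}

Merge at B2: OUT[B2] = IN[B0] ⊔ IN[B1] ⊔ IN[B3] = {b, c, d, e}
Applying B2's transfer function to that OUT value gives IN[B2] (row B2 above).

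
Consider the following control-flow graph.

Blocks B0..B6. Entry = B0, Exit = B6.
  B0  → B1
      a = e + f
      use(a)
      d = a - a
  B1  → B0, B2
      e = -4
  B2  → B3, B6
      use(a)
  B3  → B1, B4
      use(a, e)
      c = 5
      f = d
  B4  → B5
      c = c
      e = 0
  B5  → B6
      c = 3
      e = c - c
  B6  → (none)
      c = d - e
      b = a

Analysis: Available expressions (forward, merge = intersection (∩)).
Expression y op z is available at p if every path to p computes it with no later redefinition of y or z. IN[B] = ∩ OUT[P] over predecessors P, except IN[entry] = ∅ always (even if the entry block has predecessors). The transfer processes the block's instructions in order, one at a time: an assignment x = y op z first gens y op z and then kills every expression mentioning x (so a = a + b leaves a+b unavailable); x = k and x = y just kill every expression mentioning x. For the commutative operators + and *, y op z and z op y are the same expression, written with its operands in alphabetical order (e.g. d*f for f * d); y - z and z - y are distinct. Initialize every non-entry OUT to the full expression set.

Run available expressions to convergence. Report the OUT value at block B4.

Fixpoint table:
  B0:   IN={}   OUT={a-a, e+f}
  B1:   IN={a-a}   OUT={a-a}
  B2:   IN={a-a}   OUT={a-a}
  B3:   IN={a-a}   OUT={a-a}
  B4:   IN={a-a}   OUT={a-a}
  B5:   IN={a-a}   OUT={a-a, c-c}
  B6:   IN={a-a}   OUT={a-a, d-e}

Merge at B4: IN[B4] = OUT[B3] = {a-a}
Applying B4's transfer function to that IN value gives OUT[B4] (row B4 above).

Answer: {a-a}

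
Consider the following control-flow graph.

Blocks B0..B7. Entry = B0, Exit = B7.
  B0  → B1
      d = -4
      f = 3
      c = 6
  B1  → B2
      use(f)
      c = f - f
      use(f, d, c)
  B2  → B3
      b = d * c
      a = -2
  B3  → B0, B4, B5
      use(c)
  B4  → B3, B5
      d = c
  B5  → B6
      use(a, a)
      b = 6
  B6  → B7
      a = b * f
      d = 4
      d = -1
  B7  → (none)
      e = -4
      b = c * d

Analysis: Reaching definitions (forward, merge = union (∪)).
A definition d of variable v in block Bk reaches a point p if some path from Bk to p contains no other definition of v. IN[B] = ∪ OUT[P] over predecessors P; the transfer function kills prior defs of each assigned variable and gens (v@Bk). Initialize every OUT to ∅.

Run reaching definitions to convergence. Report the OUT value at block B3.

Answer: {a@B2, b@B2, c@B1, d@B0, d@B4, f@B0}

Trace:
Converged values:
  B0: | IN={a@B2, b@B2, c@B1, d@B0, d@B4, f@B0} | OUT={a@B2, b@B2, c@B0, d@B0, f@B0}
  B1: | IN={a@B2, b@B2, c@B0, d@B0, f@B0} | OUT={a@B2, b@B2, c@B1, d@B0, f@B0}
  B2: | IN={a@B2, b@B2, c@B1, d@B0, f@B0} | OUT={a@B2, b@B2, c@B1, d@B0, f@B0}
  B3: | IN={a@B2, b@B2, c@B1, d@B0, d@B4, f@B0} | OUT={a@B2, b@B2, c@B1, d@B0, d@B4, f@B0}
  B4: | IN={a@B2, b@B2, c@B1, d@B0, d@B4, f@B0} | OUT={a@B2, b@B2, c@B1, d@B4, f@B0}
  B5: | IN={a@B2, b@B2, c@B1, d@B0, d@B4, f@B0} | OUT={a@B2, b@B5, c@B1, d@B0, d@B4, f@B0}
  B6: | IN={a@B2, b@B5, c@B1, d@B0, d@B4, f@B0} | OUT={a@B6, b@B5, c@B1, d@B6, f@B0}
  B7: | IN={a@B6, b@B5, c@B1, d@B6, f@B0} | OUT={a@B6, b@B7, c@B1, d@B6, e@B7, f@B0}

Merge at B3: IN[B3] = OUT[B2] ⊔ OUT[B4] = {a@B2, b@B2, c@B1, d@B0, d@B4, f@B0}
Applying B3's transfer function to that IN value gives OUT[B3] (row B3 above).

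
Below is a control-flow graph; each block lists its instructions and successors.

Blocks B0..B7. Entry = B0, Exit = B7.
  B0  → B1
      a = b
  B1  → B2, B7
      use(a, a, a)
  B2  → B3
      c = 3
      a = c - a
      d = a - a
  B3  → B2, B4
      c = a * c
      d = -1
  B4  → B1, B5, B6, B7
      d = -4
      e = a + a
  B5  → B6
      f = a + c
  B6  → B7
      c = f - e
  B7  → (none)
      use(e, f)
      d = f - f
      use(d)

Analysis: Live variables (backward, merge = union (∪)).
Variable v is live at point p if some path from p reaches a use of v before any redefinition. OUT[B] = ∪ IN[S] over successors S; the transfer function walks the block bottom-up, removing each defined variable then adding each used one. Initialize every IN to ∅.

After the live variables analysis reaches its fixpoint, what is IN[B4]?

Answer: {a, c, f}

Working:
Per-block solution:
  B0:  IN={b, e, f}  OUT={a, e, f}
  B1:  IN={a, e, f}  OUT={a, e, f}
  B2:  IN={a, f}  OUT={a, c, f}
  B3:  IN={a, c, f}  OUT={a, c, f}
  B4:  IN={a, c, f}  OUT={a, c, e, f}
  B5:  IN={a, c, e}  OUT={e, f}
  B6:  IN={e, f}  OUT={e, f}
  B7:  IN={e, f}  OUT={}

Merge at B4: OUT[B4] = IN[B1] ⊔ IN[B5] ⊔ IN[B6] ⊔ IN[B7] = {a, c, e, f}
Applying B4's transfer function to that OUT value gives IN[B4] (row B4 above).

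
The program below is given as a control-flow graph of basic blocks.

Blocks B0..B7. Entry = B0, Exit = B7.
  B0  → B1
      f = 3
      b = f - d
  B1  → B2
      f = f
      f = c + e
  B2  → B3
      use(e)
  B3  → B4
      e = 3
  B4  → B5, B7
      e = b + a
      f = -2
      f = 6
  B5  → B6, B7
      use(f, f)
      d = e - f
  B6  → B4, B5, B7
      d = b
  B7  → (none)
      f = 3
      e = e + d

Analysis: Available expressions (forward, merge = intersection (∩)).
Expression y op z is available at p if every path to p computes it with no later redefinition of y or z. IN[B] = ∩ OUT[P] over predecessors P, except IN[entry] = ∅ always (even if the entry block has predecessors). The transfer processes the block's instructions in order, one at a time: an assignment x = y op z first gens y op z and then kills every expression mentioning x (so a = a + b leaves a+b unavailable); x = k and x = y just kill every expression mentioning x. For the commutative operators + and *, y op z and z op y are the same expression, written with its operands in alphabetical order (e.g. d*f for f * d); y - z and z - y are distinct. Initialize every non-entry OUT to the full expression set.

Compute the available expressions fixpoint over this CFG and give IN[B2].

Per-block solution:
  B0:  IN={}  OUT={f-d}
  B1:  IN={f-d}  OUT={c+e}
  B2:  IN={c+e}  OUT={c+e}
  B3:  IN={c+e}  OUT={}
  B4:  IN={}  OUT={a+b}
  B5:  IN={a+b}  OUT={a+b, e-f}
  B6:  IN={a+b, e-f}  OUT={a+b, e-f}
  B7:  IN={a+b}  OUT={a+b}

Merge at B2: IN[B2] = OUT[B1] = {c+e}

Answer: {c+e}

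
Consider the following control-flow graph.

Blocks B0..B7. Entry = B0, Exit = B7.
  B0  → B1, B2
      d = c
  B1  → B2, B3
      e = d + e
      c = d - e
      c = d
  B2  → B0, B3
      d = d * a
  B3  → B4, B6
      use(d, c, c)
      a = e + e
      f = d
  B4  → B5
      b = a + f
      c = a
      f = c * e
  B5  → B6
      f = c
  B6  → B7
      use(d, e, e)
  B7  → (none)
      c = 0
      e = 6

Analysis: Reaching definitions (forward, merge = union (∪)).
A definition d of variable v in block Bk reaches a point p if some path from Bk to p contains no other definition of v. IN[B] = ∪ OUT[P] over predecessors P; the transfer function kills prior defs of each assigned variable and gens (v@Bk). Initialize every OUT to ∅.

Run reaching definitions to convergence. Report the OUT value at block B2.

Per-block solution:
  B0:   IN={c@B1, d@B2, e@B1}   OUT={c@B1, d@B0, e@B1}
  B1:   IN={c@B1, d@B0, e@B1}   OUT={c@B1, d@B0, e@B1}
  B2:   IN={c@B1, d@B0, e@B1}   OUT={c@B1, d@B2, e@B1}
  B3:   IN={c@B1, d@B0, d@B2, e@B1}   OUT={a@B3, c@B1, d@B0, d@B2, e@B1, f@B3}
  B4:   IN={a@B3, c@B1, d@B0, d@B2, e@B1, f@B3}   OUT={a@B3, b@B4, c@B4, d@B0, d@B2, e@B1, f@B4}
  B5:   IN={a@B3, b@B4, c@B4, d@B0, d@B2, e@B1, f@B4}   OUT={a@B3, b@B4, c@B4, d@B0, d@B2, e@B1, f@B5}
  B6:   IN={a@B3, b@B4, c@B1, c@B4, d@B0, d@B2, e@B1, f@B3, f@B5}   OUT={a@B3, b@B4, c@B1, c@B4, d@B0, d@B2, e@B1, f@B3, f@B5}
  B7:   IN={a@B3, b@B4, c@B1, c@B4, d@B0, d@B2, e@B1, f@B3, f@B5}   OUT={a@B3, b@B4, c@B7, d@B0, d@B2, e@B7, f@B3, f@B5}

Merge at B2: IN[B2] = OUT[B0] ⊔ OUT[B1] = {c@B1, d@B0, e@B1}
Applying B2's transfer function to that IN value gives OUT[B2] (row B2 above).

Answer: {c@B1, d@B2, e@B1}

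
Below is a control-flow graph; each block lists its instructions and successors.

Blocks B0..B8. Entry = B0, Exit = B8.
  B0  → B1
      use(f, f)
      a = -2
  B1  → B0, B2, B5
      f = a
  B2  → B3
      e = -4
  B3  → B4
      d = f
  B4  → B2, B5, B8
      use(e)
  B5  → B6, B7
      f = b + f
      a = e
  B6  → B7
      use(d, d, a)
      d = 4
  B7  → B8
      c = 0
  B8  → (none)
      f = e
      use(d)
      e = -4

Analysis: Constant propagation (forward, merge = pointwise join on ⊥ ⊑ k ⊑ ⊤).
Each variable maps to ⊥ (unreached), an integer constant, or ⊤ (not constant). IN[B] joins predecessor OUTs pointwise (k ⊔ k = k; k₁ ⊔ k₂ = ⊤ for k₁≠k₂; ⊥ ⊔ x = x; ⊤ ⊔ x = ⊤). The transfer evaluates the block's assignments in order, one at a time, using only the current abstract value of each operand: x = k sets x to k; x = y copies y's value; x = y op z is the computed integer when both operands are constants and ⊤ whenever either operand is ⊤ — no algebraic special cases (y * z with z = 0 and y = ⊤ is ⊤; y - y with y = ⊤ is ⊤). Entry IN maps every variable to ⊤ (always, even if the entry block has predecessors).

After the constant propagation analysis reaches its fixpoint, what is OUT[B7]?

Converged values:
  B0:  IN=(all ⊤)  OUT={a:-2; rest ⊤}
  B1:  IN={a:-2; rest ⊤}  OUT={a:-2, f:-2; rest ⊤}
  B2:  IN={a:-2, f:-2; rest ⊤}  OUT={a:-2, e:-4, f:-2; rest ⊤}
  B3:  IN={a:-2, e:-4, f:-2; rest ⊤}  OUT={a:-2, d:-2, e:-4, f:-2; rest ⊤}
  B4:  IN={a:-2, d:-2, e:-4, f:-2; rest ⊤}  OUT={a:-2, d:-2, e:-4, f:-2; rest ⊤}
  B5:  IN={a:-2, f:-2; rest ⊤}  OUT=(all ⊤)
  B6:  IN=(all ⊤)  OUT={d:4; rest ⊤}
  B7:  IN=(all ⊤)  OUT={c:0; rest ⊤}
  B8:  IN=(all ⊤)  OUT={e:-4; rest ⊤}

Merge at B7: IN[B7] = OUT[B5] ⊔ OUT[B6] = {a: ⊤, b: ⊤, c: ⊤, d: ⊤, e: ⊤, f: ⊤}
Applying B7's transfer function to that IN value gives OUT[B7] (row B7 above).

Answer: {a: ⊤, b: ⊤, c: 0, d: ⊤, e: ⊤, f: ⊤}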